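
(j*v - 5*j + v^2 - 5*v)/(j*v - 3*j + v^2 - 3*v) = (v - 5)/(v - 3)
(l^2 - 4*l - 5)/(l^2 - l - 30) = (-l^2 + 4*l + 5)/(-l^2 + l + 30)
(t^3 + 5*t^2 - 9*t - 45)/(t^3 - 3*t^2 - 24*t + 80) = (t^2 - 9)/(t^2 - 8*t + 16)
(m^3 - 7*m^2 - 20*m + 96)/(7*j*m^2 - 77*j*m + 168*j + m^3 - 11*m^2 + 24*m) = (m + 4)/(7*j + m)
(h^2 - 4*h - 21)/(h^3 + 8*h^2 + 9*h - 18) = (h - 7)/(h^2 + 5*h - 6)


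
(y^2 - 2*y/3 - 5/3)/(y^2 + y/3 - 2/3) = (3*y - 5)/(3*y - 2)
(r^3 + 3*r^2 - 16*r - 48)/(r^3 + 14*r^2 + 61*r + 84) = (r - 4)/(r + 7)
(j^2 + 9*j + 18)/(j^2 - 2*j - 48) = (j + 3)/(j - 8)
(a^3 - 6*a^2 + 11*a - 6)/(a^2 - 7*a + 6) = (a^2 - 5*a + 6)/(a - 6)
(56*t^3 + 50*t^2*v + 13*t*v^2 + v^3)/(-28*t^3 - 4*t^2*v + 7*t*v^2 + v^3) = (-4*t - v)/(2*t - v)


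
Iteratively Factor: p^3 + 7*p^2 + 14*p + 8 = (p + 4)*(p^2 + 3*p + 2) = (p + 1)*(p + 4)*(p + 2)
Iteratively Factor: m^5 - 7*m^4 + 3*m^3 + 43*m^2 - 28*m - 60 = (m + 2)*(m^4 - 9*m^3 + 21*m^2 + m - 30) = (m - 3)*(m + 2)*(m^3 - 6*m^2 + 3*m + 10) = (m - 3)*(m - 2)*(m + 2)*(m^2 - 4*m - 5) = (m - 3)*(m - 2)*(m + 1)*(m + 2)*(m - 5)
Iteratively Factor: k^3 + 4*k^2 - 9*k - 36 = (k - 3)*(k^2 + 7*k + 12) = (k - 3)*(k + 4)*(k + 3)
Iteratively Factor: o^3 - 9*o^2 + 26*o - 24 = (o - 4)*(o^2 - 5*o + 6) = (o - 4)*(o - 2)*(o - 3)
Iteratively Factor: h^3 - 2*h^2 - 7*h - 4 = (h + 1)*(h^2 - 3*h - 4) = (h - 4)*(h + 1)*(h + 1)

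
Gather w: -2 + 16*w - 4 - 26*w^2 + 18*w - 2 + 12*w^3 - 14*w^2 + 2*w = 12*w^3 - 40*w^2 + 36*w - 8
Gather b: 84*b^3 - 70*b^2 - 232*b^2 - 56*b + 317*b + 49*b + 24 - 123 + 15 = 84*b^3 - 302*b^2 + 310*b - 84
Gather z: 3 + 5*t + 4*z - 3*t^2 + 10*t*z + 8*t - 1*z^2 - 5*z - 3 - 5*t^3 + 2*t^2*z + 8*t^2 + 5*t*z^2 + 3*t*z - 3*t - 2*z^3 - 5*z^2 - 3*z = -5*t^3 + 5*t^2 + 10*t - 2*z^3 + z^2*(5*t - 6) + z*(2*t^2 + 13*t - 4)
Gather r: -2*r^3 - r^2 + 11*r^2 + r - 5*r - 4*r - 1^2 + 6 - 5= -2*r^3 + 10*r^2 - 8*r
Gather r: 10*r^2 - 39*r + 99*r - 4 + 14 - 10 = 10*r^2 + 60*r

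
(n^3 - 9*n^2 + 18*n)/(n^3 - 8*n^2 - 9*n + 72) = n*(n - 6)/(n^2 - 5*n - 24)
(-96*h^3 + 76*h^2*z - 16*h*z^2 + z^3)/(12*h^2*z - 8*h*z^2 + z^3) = (-8*h + z)/z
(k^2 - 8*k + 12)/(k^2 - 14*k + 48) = (k - 2)/(k - 8)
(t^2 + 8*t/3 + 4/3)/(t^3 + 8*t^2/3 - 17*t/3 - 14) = (3*t + 2)/(3*t^2 + 2*t - 21)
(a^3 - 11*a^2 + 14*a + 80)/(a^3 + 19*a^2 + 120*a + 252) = (a^3 - 11*a^2 + 14*a + 80)/(a^3 + 19*a^2 + 120*a + 252)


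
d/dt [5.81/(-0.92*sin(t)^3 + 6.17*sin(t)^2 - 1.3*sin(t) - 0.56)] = (16.0356*sin(t)^2 - 71.6954*sin(t) + 7.553)*cos(t)/(0.92*sin(t)^3 - 6.17*sin(t)^2 + 1.3*sin(t) + 0.56)^2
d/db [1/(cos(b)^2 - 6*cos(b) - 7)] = 2*(cos(b) - 3)*sin(b)/(sin(b)^2 + 6*cos(b) + 6)^2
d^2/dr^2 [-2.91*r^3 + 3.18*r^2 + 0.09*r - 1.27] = 6.36 - 17.46*r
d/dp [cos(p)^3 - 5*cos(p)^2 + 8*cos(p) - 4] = (-3*cos(p)^2 + 10*cos(p) - 8)*sin(p)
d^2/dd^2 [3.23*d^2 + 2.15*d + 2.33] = 6.46000000000000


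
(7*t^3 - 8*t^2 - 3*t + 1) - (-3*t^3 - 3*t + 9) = 10*t^3 - 8*t^2 - 8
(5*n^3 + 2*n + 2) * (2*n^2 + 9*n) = 10*n^5 + 45*n^4 + 4*n^3 + 22*n^2 + 18*n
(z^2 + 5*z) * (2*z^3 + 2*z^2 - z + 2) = 2*z^5 + 12*z^4 + 9*z^3 - 3*z^2 + 10*z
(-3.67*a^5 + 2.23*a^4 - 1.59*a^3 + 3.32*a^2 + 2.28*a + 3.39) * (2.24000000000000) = -8.2208*a^5 + 4.9952*a^4 - 3.5616*a^3 + 7.4368*a^2 + 5.1072*a + 7.5936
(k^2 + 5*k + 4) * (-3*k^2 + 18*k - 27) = -3*k^4 + 3*k^3 + 51*k^2 - 63*k - 108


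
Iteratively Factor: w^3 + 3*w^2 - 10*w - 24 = (w + 4)*(w^2 - w - 6) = (w - 3)*(w + 4)*(w + 2)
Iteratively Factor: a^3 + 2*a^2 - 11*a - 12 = (a + 4)*(a^2 - 2*a - 3) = (a + 1)*(a + 4)*(a - 3)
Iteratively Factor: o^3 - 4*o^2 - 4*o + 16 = (o - 4)*(o^2 - 4) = (o - 4)*(o + 2)*(o - 2)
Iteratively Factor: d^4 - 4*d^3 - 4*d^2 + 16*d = (d + 2)*(d^3 - 6*d^2 + 8*d) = (d - 2)*(d + 2)*(d^2 - 4*d) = d*(d - 2)*(d + 2)*(d - 4)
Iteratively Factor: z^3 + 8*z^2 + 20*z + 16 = (z + 4)*(z^2 + 4*z + 4) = (z + 2)*(z + 4)*(z + 2)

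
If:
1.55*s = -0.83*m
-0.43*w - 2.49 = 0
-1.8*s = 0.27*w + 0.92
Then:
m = -0.67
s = 0.36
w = -5.79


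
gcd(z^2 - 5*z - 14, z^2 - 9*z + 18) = 1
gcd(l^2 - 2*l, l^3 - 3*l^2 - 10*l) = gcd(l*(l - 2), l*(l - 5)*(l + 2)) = l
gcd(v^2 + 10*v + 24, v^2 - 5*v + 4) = 1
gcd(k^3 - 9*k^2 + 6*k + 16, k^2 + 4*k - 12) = k - 2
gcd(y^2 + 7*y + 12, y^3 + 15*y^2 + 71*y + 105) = y + 3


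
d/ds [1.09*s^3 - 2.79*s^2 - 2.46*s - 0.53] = 3.27*s^2 - 5.58*s - 2.46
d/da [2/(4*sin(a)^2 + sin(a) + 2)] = -2*(8*sin(a) + 1)*cos(a)/(4*sin(a)^2 + sin(a) + 2)^2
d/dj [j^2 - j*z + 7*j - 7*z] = 2*j - z + 7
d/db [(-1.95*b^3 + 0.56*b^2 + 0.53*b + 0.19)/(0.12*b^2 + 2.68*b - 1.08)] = (-0.234*b^4 - 10.452*b^3 + 7.7552*b^2 - 1.2552*b - 1.0816)/(0.0144*b^4 + 0.6432*b^3 + 6.9232*b^2 - 5.7888*b + 1.1664)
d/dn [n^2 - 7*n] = 2*n - 7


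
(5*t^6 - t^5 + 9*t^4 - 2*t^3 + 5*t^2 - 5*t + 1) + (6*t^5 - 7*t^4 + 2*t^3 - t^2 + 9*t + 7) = 5*t^6 + 5*t^5 + 2*t^4 + 4*t^2 + 4*t + 8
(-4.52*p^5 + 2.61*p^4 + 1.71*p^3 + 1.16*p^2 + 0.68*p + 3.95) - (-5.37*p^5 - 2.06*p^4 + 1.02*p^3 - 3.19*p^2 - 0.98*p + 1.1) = 0.850000000000001*p^5 + 4.67*p^4 + 0.69*p^3 + 4.35*p^2 + 1.66*p + 2.85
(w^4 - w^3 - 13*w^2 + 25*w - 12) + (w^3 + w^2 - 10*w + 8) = w^4 - 12*w^2 + 15*w - 4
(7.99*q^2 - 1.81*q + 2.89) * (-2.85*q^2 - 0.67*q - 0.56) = -22.7715*q^4 - 0.194800000000001*q^3 - 11.4982*q^2 - 0.9227*q - 1.6184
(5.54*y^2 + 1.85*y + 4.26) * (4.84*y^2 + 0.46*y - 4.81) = 26.8136*y^4 + 11.5024*y^3 - 5.178*y^2 - 6.9389*y - 20.4906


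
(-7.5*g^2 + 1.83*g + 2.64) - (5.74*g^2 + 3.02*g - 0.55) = -13.24*g^2 - 1.19*g + 3.19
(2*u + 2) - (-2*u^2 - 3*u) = 2*u^2 + 5*u + 2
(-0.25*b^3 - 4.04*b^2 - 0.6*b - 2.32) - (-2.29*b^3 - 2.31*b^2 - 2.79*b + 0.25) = 2.04*b^3 - 1.73*b^2 + 2.19*b - 2.57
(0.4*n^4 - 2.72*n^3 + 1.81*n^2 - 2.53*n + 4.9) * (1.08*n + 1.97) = 0.432*n^5 - 2.1496*n^4 - 3.4036*n^3 + 0.8333*n^2 + 0.307900000000001*n + 9.653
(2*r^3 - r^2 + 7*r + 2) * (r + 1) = 2*r^4 + r^3 + 6*r^2 + 9*r + 2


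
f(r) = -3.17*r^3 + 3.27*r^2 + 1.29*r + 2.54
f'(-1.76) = -39.68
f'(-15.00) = -2236.56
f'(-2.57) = -78.33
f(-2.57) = 74.63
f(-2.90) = 103.61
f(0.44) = 3.47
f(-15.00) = 11417.69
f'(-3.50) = -138.10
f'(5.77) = -277.59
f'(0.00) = 1.29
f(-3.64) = 194.06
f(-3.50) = 174.00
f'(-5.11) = -280.46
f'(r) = -9.51*r^2 + 6.54*r + 1.29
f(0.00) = 2.54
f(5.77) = -490.11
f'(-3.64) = -148.52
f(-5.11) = 504.32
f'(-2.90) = -97.66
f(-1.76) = 27.68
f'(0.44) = 2.33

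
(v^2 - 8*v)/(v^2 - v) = (v - 8)/(v - 1)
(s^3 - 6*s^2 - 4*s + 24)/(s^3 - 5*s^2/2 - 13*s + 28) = 2*(s^2 - 4*s - 12)/(2*s^2 - s - 28)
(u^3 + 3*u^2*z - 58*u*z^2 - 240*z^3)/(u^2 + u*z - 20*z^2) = (-u^2 + 2*u*z + 48*z^2)/(-u + 4*z)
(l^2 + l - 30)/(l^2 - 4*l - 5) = (l + 6)/(l + 1)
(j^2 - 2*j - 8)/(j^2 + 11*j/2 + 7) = 2*(j - 4)/(2*j + 7)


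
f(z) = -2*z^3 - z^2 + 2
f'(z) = -6*z^2 - 2*z = 2*z*(-3*z - 1)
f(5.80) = -421.86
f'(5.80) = -213.44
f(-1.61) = 7.75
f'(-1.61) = -12.33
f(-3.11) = 52.49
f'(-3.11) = -51.81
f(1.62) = -9.13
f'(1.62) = -18.99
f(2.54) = -37.23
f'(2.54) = -43.79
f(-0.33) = 1.96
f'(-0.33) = 0.01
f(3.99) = -140.96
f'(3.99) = -103.50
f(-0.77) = 2.32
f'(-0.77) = -2.02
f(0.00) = 2.00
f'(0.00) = 0.00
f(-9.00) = 1379.00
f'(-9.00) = -468.00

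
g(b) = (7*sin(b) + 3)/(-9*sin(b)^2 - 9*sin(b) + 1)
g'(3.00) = -210.25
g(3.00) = -8.88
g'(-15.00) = -2.09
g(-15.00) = -0.51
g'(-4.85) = 0.07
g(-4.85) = -0.59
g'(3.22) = -11.05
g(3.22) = 1.49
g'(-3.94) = -0.72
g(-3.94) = -0.80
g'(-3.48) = -6.25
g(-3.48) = -1.79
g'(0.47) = 2.63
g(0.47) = -1.25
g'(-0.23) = 3.64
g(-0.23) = 0.54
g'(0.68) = 1.07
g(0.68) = -0.90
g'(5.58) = 2.08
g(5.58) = -0.50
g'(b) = (18*sin(b)*cos(b) + 9*cos(b))*(7*sin(b) + 3)/(-9*sin(b)^2 - 9*sin(b) + 1)^2 + 7*cos(b)/(-9*sin(b)^2 - 9*sin(b) + 1) = (63*sin(b)^2 + 54*sin(b) + 34)*cos(b)/(9*sin(b)^2 + 9*sin(b) - 1)^2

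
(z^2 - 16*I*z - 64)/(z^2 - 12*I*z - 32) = (z - 8*I)/(z - 4*I)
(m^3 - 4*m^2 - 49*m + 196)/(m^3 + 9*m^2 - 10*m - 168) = (m - 7)/(m + 6)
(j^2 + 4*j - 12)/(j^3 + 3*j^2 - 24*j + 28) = (j + 6)/(j^2 + 5*j - 14)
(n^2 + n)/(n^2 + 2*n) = (n + 1)/(n + 2)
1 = 1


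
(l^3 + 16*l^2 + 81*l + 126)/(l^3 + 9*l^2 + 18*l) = (l + 7)/l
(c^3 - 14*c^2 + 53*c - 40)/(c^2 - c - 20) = (c^2 - 9*c + 8)/(c + 4)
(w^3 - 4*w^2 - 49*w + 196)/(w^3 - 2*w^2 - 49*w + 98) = (w - 4)/(w - 2)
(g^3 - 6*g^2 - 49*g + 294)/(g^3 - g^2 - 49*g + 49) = (g - 6)/(g - 1)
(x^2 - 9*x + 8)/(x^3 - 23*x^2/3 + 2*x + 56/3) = 3*(x^2 - 9*x + 8)/(3*x^3 - 23*x^2 + 6*x + 56)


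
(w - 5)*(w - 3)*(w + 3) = w^3 - 5*w^2 - 9*w + 45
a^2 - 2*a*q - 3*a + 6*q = (a - 3)*(a - 2*q)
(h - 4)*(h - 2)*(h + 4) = h^3 - 2*h^2 - 16*h + 32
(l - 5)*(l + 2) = l^2 - 3*l - 10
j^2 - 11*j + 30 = (j - 6)*(j - 5)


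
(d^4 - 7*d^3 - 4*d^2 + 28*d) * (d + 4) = d^5 - 3*d^4 - 32*d^3 + 12*d^2 + 112*d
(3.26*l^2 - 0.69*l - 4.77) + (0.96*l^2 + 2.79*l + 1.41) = 4.22*l^2 + 2.1*l - 3.36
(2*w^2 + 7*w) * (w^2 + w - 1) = 2*w^4 + 9*w^3 + 5*w^2 - 7*w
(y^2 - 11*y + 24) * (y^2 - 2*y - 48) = y^4 - 13*y^3 - 2*y^2 + 480*y - 1152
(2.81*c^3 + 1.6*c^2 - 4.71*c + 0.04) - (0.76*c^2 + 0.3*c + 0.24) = 2.81*c^3 + 0.84*c^2 - 5.01*c - 0.2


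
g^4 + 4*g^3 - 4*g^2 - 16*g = g*(g - 2)*(g + 2)*(g + 4)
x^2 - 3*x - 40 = (x - 8)*(x + 5)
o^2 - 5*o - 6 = (o - 6)*(o + 1)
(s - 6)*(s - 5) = s^2 - 11*s + 30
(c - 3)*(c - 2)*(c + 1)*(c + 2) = c^4 - 2*c^3 - 7*c^2 + 8*c + 12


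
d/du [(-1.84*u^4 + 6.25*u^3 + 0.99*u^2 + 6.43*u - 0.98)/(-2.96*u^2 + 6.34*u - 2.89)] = (10.8928*u^5 - 53.4968*u^4 + 100.5204*u^3 - 28.8781*u^2 - 11.5238*u - 12.3695)/(8.7616*u^4 - 37.5328*u^3 + 57.3044*u^2 - 36.6452*u + 8.3521)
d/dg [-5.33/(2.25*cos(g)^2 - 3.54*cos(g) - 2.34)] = (18.8682 - 23.985*cos(g))*sin(g)/(-2.25*cos(g)^2 + 3.54*cos(g) + 2.34)^2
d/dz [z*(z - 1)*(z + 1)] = 3*z^2 - 1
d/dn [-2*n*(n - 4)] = 8 - 4*n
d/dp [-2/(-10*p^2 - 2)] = -10*p/(5*p^2 + 1)^2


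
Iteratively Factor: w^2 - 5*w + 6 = (w - 2)*(w - 3)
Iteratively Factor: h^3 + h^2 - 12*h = (h)*(h^2 + h - 12) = h*(h + 4)*(h - 3)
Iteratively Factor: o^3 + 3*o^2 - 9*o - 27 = (o + 3)*(o^2 - 9) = (o - 3)*(o + 3)*(o + 3)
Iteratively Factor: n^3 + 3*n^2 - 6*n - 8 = (n - 2)*(n^2 + 5*n + 4) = (n - 2)*(n + 1)*(n + 4)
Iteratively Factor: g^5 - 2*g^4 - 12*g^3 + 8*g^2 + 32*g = (g - 4)*(g^4 + 2*g^3 - 4*g^2 - 8*g) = g*(g - 4)*(g^3 + 2*g^2 - 4*g - 8) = g*(g - 4)*(g + 2)*(g^2 - 4) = g*(g - 4)*(g - 2)*(g + 2)*(g + 2)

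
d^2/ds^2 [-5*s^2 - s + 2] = -10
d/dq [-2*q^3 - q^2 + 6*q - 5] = -6*q^2 - 2*q + 6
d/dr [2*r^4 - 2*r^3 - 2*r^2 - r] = 8*r^3 - 6*r^2 - 4*r - 1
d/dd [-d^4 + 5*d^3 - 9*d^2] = d*(-4*d^2 + 15*d - 18)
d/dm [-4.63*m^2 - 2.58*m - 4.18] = -9.26*m - 2.58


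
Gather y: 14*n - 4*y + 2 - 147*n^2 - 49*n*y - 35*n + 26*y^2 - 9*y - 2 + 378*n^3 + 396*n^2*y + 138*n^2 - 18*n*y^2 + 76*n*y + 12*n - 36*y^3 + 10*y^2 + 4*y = 378*n^3 - 9*n^2 - 9*n - 36*y^3 + y^2*(36 - 18*n) + y*(396*n^2 + 27*n - 9)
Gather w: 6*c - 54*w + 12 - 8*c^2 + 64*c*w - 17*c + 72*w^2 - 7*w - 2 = -8*c^2 - 11*c + 72*w^2 + w*(64*c - 61) + 10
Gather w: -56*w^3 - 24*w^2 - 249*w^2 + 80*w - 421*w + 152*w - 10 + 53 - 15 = -56*w^3 - 273*w^2 - 189*w + 28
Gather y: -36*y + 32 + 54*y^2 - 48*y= 54*y^2 - 84*y + 32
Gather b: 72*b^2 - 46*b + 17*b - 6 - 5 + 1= 72*b^2 - 29*b - 10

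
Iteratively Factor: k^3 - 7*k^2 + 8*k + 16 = (k + 1)*(k^2 - 8*k + 16) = (k - 4)*(k + 1)*(k - 4)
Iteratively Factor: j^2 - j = (j - 1)*(j)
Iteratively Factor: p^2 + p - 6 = (p + 3)*(p - 2)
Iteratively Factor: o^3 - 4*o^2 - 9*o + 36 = (o - 4)*(o^2 - 9) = (o - 4)*(o + 3)*(o - 3)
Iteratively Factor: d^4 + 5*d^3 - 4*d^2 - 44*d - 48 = (d - 3)*(d^3 + 8*d^2 + 20*d + 16) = (d - 3)*(d + 2)*(d^2 + 6*d + 8) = (d - 3)*(d + 2)*(d + 4)*(d + 2)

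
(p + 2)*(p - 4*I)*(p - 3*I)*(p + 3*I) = p^4 + 2*p^3 - 4*I*p^3 + 9*p^2 - 8*I*p^2 + 18*p - 36*I*p - 72*I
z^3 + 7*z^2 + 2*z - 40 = (z - 2)*(z + 4)*(z + 5)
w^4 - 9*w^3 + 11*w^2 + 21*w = w*(w - 7)*(w - 3)*(w + 1)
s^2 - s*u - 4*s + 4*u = (s - 4)*(s - u)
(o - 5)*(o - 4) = o^2 - 9*o + 20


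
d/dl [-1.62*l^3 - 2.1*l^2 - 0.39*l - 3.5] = -4.86*l^2 - 4.2*l - 0.39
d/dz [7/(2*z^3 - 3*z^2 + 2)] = 42*z*(1 - z)/(2*z^3 - 3*z^2 + 2)^2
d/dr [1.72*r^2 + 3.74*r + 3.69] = 3.44*r + 3.74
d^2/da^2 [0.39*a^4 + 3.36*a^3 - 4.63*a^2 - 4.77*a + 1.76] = 4.68*a^2 + 20.16*a - 9.26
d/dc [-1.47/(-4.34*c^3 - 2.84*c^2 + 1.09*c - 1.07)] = (-19.1394*c^2 - 8.3496*c + 1.6023)/(4.34*c^3 + 2.84*c^2 - 1.09*c + 1.07)^2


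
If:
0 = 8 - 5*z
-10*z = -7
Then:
No Solution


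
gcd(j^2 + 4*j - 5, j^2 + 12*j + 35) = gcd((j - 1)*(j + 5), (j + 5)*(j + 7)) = j + 5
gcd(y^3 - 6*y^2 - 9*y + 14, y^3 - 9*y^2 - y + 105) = y - 7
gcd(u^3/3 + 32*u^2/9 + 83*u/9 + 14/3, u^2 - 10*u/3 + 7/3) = 1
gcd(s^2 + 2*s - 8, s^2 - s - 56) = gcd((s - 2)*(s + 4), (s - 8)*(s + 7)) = 1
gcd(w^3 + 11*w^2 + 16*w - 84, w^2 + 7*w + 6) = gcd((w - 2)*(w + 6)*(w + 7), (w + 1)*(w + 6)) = w + 6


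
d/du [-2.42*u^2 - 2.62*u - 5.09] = -4.84*u - 2.62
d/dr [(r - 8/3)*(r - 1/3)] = 2*r - 3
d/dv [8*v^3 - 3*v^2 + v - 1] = 24*v^2 - 6*v + 1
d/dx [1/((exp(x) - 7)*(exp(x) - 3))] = 2*(5 - exp(x))*exp(x)/(exp(4*x) - 20*exp(3*x) + 142*exp(2*x) - 420*exp(x) + 441)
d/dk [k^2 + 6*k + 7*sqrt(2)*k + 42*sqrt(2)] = 2*k + 6 + 7*sqrt(2)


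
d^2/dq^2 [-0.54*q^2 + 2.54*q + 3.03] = -1.08000000000000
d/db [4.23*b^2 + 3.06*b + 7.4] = 8.46*b + 3.06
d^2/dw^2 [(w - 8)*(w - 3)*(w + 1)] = 6*w - 20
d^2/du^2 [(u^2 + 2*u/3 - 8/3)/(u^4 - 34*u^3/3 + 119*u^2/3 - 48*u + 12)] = 2*(81*u^8 - 810*u^7 + 45*u^6 + 29094*u^5 - 150828*u^4 + 359338*u^3 - 476052*u^2 + 356184*u - 117360)/(27*u^12 - 918*u^11 + 13617*u^10 - 116020*u^9 + 629241*u^8 - 2274294*u^7 + 5569487*u^6 - 9199872*u^5 + 10001340*u^4 - 6819552*u^3 + 2702160*u^2 - 559872*u + 46656)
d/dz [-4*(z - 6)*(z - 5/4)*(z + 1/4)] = -12*z^2 + 56*z - 91/4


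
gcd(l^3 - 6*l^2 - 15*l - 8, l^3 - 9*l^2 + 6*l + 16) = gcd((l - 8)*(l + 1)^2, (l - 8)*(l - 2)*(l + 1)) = l^2 - 7*l - 8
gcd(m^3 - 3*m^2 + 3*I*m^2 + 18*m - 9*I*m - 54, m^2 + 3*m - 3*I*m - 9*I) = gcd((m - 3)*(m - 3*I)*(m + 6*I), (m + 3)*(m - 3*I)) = m - 3*I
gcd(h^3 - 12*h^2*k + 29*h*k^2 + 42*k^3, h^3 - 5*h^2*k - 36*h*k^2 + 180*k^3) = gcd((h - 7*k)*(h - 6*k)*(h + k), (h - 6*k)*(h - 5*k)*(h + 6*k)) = h - 6*k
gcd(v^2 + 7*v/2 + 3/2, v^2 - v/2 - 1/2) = v + 1/2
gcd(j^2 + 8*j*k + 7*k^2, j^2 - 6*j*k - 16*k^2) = 1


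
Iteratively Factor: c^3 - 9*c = (c - 3)*(c^2 + 3*c) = c*(c - 3)*(c + 3)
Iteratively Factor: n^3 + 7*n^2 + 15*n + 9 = (n + 3)*(n^2 + 4*n + 3) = (n + 3)^2*(n + 1)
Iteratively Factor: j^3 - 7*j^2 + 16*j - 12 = (j - 2)*(j^2 - 5*j + 6) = (j - 3)*(j - 2)*(j - 2)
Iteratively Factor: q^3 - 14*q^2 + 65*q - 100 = (q - 5)*(q^2 - 9*q + 20) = (q - 5)*(q - 4)*(q - 5)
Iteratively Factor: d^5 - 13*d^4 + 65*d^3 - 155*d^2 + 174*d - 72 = (d - 4)*(d^4 - 9*d^3 + 29*d^2 - 39*d + 18) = (d - 4)*(d - 2)*(d^3 - 7*d^2 + 15*d - 9) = (d - 4)*(d - 3)*(d - 2)*(d^2 - 4*d + 3) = (d - 4)*(d - 3)^2*(d - 2)*(d - 1)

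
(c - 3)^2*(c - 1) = c^3 - 7*c^2 + 15*c - 9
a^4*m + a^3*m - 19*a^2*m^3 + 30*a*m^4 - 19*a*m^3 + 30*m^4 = (a - 3*m)*(a - 2*m)*(a + 5*m)*(a*m + m)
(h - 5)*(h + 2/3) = h^2 - 13*h/3 - 10/3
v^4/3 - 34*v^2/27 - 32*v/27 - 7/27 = (v/3 + 1/3)*(v - 7/3)*(v + 1/3)*(v + 1)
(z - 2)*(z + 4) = z^2 + 2*z - 8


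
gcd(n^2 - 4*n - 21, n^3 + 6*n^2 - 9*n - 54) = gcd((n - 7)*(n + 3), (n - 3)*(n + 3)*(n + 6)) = n + 3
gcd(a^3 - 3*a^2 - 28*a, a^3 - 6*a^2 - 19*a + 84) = a^2 - 3*a - 28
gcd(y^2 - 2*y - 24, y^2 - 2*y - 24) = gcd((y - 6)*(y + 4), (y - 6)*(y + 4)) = y^2 - 2*y - 24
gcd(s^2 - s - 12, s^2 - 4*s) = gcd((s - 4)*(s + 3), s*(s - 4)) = s - 4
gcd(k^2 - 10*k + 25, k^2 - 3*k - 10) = k - 5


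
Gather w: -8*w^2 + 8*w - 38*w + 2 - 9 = -8*w^2 - 30*w - 7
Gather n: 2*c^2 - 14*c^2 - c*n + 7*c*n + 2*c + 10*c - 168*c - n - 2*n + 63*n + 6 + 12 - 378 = -12*c^2 - 156*c + n*(6*c + 60) - 360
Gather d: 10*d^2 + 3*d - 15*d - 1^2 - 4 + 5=10*d^2 - 12*d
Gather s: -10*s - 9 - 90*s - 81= -100*s - 90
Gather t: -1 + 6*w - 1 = 6*w - 2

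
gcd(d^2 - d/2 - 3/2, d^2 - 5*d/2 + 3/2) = d - 3/2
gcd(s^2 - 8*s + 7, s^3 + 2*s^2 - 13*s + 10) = s - 1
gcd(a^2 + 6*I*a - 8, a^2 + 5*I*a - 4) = a + 4*I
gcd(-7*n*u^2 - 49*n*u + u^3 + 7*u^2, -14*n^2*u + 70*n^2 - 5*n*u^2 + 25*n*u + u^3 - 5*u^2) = -7*n + u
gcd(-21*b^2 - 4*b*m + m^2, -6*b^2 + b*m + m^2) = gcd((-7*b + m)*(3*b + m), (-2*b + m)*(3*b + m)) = 3*b + m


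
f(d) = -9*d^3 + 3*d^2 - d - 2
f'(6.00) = -937.00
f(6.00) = -1844.00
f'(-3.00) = -262.00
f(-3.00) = 271.00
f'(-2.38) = -168.22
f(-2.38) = 138.70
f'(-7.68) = -1639.60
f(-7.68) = 4259.49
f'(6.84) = -1223.17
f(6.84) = -2748.60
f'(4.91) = -622.46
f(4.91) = -999.92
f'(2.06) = -103.22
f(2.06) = -70.01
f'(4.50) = -520.75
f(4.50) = -765.88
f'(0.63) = -7.94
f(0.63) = -3.69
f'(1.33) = -40.78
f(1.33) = -19.20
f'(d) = -27*d^2 + 6*d - 1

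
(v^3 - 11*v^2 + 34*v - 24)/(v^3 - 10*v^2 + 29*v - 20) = (v - 6)/(v - 5)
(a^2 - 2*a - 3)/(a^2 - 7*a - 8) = (a - 3)/(a - 8)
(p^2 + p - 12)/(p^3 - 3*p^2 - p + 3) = (p + 4)/(p^2 - 1)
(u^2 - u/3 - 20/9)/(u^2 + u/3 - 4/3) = (u - 5/3)/(u - 1)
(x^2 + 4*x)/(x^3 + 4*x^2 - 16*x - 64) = x/(x^2 - 16)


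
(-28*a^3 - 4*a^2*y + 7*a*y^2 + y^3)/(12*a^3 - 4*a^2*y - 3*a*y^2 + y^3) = (7*a + y)/(-3*a + y)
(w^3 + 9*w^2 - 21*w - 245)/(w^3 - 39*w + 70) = (w + 7)/(w - 2)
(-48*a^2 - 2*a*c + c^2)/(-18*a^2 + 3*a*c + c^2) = (8*a - c)/(3*a - c)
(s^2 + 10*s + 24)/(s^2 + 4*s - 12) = (s + 4)/(s - 2)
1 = 1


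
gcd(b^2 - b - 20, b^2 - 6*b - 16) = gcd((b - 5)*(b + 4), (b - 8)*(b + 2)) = 1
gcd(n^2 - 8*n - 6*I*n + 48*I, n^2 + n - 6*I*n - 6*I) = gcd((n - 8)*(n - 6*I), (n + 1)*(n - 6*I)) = n - 6*I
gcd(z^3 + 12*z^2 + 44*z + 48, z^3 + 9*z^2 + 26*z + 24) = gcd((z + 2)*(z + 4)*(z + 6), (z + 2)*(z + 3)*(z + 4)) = z^2 + 6*z + 8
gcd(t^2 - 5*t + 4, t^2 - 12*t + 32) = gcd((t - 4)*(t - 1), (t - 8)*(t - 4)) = t - 4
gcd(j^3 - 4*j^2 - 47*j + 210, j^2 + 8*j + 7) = j + 7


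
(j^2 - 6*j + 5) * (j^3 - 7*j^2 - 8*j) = j^5 - 13*j^4 + 39*j^3 + 13*j^2 - 40*j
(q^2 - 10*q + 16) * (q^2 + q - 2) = q^4 - 9*q^3 + 4*q^2 + 36*q - 32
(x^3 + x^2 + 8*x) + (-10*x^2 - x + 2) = x^3 - 9*x^2 + 7*x + 2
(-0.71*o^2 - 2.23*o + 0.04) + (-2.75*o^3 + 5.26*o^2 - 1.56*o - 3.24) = -2.75*o^3 + 4.55*o^2 - 3.79*o - 3.2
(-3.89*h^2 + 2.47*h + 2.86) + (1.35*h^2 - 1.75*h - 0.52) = -2.54*h^2 + 0.72*h + 2.34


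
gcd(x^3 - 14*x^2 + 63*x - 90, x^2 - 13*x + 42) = x - 6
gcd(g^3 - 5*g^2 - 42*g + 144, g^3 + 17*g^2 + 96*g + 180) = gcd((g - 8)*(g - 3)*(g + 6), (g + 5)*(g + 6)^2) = g + 6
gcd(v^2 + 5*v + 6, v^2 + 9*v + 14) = v + 2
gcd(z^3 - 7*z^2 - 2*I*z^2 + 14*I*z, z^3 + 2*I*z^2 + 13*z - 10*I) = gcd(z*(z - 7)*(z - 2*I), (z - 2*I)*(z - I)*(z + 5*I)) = z - 2*I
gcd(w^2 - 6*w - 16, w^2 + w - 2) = w + 2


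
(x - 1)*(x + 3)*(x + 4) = x^3 + 6*x^2 + 5*x - 12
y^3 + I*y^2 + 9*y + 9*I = (y - 3*I)*(y + I)*(y + 3*I)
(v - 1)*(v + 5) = v^2 + 4*v - 5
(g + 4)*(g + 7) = g^2 + 11*g + 28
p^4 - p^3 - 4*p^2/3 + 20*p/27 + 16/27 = (p - 4/3)*(p - 1)*(p + 2/3)^2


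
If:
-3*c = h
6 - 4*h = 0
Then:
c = -1/2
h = 3/2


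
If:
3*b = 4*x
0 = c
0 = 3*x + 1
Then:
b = -4/9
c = 0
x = -1/3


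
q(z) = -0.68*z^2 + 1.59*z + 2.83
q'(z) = 1.59 - 1.36*z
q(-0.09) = 2.68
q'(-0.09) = 1.71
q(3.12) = 1.17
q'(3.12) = -2.65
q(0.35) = 3.30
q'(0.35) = 1.11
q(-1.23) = -0.15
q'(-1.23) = 3.26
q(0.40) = 3.36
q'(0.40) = 1.05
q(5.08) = -6.64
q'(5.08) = -5.32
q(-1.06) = 0.38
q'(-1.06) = 3.03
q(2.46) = 2.63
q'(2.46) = -1.76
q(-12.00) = -114.17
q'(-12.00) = 17.91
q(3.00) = 1.48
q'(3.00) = -2.49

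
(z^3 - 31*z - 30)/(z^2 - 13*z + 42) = (z^2 + 6*z + 5)/(z - 7)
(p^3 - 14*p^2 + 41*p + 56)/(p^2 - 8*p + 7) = (p^2 - 7*p - 8)/(p - 1)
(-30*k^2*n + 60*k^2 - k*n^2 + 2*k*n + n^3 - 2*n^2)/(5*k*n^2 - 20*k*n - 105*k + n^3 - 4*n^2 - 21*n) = (-6*k*n + 12*k + n^2 - 2*n)/(n^2 - 4*n - 21)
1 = 1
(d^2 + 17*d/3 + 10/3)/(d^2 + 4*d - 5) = (d + 2/3)/(d - 1)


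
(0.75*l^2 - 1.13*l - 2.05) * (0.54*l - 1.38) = 0.405*l^3 - 1.6452*l^2 + 0.4524*l + 2.829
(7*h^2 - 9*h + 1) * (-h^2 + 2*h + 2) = -7*h^4 + 23*h^3 - 5*h^2 - 16*h + 2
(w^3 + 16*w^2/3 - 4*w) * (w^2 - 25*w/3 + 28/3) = w^5 - 3*w^4 - 352*w^3/9 + 748*w^2/9 - 112*w/3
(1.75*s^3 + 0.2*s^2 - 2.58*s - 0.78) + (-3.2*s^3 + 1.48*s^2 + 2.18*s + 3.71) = -1.45*s^3 + 1.68*s^2 - 0.4*s + 2.93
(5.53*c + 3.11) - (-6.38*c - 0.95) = 11.91*c + 4.06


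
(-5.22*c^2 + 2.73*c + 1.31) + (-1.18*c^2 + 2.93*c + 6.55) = -6.4*c^2 + 5.66*c + 7.86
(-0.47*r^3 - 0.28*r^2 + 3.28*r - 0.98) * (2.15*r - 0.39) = -1.0105*r^4 - 0.4187*r^3 + 7.1612*r^2 - 3.3862*r + 0.3822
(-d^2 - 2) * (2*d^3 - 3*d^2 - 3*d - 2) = -2*d^5 + 3*d^4 - d^3 + 8*d^2 + 6*d + 4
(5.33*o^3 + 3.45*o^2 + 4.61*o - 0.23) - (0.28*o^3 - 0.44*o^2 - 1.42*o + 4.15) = 5.05*o^3 + 3.89*o^2 + 6.03*o - 4.38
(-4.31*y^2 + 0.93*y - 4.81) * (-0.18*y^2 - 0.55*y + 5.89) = 0.7758*y^4 + 2.2031*y^3 - 25.0316*y^2 + 8.1232*y - 28.3309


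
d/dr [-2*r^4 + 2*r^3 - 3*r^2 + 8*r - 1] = -8*r^3 + 6*r^2 - 6*r + 8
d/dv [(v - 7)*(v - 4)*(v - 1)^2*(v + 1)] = 5*v^4 - 48*v^3 + 114*v^2 - 32*v - 39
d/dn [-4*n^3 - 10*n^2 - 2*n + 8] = -12*n^2 - 20*n - 2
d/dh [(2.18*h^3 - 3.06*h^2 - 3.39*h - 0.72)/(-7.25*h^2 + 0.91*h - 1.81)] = (-15.805*h^4 + 3.9676*h^3 - 39.1995*h^2 + 0.637200000000002*h + 6.7911)/(52.5625*h^4 - 13.195*h^3 + 27.0731*h^2 - 3.2942*h + 3.2761)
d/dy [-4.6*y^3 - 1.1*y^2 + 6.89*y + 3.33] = -13.8*y^2 - 2.2*y + 6.89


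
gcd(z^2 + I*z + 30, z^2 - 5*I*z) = z - 5*I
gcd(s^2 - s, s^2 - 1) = s - 1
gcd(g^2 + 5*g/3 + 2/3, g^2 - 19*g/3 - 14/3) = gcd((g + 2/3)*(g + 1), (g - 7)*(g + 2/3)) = g + 2/3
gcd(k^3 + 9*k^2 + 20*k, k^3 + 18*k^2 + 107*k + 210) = k + 5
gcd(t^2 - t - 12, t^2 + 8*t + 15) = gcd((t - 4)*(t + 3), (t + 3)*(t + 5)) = t + 3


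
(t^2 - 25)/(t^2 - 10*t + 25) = (t + 5)/(t - 5)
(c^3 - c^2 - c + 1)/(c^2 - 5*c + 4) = (c^2 - 1)/(c - 4)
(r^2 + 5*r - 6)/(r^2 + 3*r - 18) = (r - 1)/(r - 3)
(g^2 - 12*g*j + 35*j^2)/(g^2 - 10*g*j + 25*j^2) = (g - 7*j)/(g - 5*j)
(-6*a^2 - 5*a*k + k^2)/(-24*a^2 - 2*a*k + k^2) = (a + k)/(4*a + k)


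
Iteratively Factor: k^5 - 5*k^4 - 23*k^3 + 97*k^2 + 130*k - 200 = (k - 5)*(k^4 - 23*k^2 - 18*k + 40) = (k - 5)*(k + 2)*(k^3 - 2*k^2 - 19*k + 20) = (k - 5)^2*(k + 2)*(k^2 + 3*k - 4) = (k - 5)^2*(k + 2)*(k + 4)*(k - 1)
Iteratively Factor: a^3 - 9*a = (a - 3)*(a^2 + 3*a) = (a - 3)*(a + 3)*(a)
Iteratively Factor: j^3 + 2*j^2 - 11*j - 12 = (j + 1)*(j^2 + j - 12) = (j - 3)*(j + 1)*(j + 4)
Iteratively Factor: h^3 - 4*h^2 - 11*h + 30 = (h - 5)*(h^2 + h - 6) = (h - 5)*(h - 2)*(h + 3)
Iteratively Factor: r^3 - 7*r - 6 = (r + 1)*(r^2 - r - 6) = (r + 1)*(r + 2)*(r - 3)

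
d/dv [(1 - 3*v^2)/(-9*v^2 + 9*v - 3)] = (-3*v^2 + 4*v - 1)/(9*v^4 - 18*v^3 + 15*v^2 - 6*v + 1)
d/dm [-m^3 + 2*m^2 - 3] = m*(4 - 3*m)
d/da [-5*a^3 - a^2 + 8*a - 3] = -15*a^2 - 2*a + 8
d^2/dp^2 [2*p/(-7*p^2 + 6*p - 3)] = 4*(-4*p*(7*p - 3)^2 + 3*(7*p - 2)*(7*p^2 - 6*p + 3))/(7*p^2 - 6*p + 3)^3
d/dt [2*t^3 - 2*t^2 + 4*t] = 6*t^2 - 4*t + 4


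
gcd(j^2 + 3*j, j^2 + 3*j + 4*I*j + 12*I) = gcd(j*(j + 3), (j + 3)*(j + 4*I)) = j + 3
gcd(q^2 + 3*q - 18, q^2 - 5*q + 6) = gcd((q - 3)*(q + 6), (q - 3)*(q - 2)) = q - 3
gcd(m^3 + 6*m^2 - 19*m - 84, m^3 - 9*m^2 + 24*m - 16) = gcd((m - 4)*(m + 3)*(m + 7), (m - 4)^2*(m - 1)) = m - 4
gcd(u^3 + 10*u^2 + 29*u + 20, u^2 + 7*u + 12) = u + 4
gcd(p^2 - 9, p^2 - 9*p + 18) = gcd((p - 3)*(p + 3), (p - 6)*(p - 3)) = p - 3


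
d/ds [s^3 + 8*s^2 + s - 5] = 3*s^2 + 16*s + 1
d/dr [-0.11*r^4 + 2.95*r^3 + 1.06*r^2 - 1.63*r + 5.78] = -0.44*r^3 + 8.85*r^2 + 2.12*r - 1.63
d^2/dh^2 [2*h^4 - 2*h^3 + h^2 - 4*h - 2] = 24*h^2 - 12*h + 2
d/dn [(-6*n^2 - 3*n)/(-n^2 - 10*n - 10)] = 3*(19*n^2 + 40*n + 10)/(n^4 + 20*n^3 + 120*n^2 + 200*n + 100)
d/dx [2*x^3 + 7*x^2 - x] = 6*x^2 + 14*x - 1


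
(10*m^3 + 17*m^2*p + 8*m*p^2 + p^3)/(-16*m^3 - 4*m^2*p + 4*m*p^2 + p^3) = (5*m^2 + 6*m*p + p^2)/(-8*m^2 + 2*m*p + p^2)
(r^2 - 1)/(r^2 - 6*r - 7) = (r - 1)/(r - 7)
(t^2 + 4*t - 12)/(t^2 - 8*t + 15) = (t^2 + 4*t - 12)/(t^2 - 8*t + 15)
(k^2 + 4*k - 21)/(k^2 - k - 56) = (k - 3)/(k - 8)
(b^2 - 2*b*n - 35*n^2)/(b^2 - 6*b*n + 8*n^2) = (b^2 - 2*b*n - 35*n^2)/(b^2 - 6*b*n + 8*n^2)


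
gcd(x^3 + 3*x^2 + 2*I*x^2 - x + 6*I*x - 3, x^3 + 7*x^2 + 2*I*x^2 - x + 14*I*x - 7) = x^2 + 2*I*x - 1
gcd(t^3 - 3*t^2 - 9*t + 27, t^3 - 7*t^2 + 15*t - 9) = t^2 - 6*t + 9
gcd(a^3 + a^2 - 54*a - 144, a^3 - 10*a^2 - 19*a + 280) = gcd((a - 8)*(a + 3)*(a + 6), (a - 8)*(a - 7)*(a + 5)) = a - 8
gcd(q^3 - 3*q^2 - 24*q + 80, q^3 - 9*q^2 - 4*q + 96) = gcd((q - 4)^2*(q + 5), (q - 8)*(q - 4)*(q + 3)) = q - 4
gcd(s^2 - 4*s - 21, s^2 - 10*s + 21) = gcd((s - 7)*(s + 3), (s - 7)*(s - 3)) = s - 7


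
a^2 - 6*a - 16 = (a - 8)*(a + 2)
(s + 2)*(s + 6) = s^2 + 8*s + 12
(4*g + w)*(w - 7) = 4*g*w - 28*g + w^2 - 7*w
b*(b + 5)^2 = b^3 + 10*b^2 + 25*b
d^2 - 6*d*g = d*(d - 6*g)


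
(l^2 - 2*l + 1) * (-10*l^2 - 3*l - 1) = -10*l^4 + 17*l^3 - 5*l^2 - l - 1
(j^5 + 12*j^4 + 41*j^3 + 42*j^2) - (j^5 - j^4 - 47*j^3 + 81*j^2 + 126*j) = 13*j^4 + 88*j^3 - 39*j^2 - 126*j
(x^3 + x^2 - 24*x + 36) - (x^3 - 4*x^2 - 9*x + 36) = 5*x^2 - 15*x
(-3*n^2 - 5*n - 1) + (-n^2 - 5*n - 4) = -4*n^2 - 10*n - 5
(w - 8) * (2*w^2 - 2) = 2*w^3 - 16*w^2 - 2*w + 16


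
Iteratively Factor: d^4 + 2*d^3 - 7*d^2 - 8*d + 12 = (d - 1)*(d^3 + 3*d^2 - 4*d - 12) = (d - 2)*(d - 1)*(d^2 + 5*d + 6) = (d - 2)*(d - 1)*(d + 2)*(d + 3)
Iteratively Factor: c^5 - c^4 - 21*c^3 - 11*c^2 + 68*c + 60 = (c - 2)*(c^4 + c^3 - 19*c^2 - 49*c - 30) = (c - 2)*(c + 1)*(c^3 - 19*c - 30) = (c - 5)*(c - 2)*(c + 1)*(c^2 + 5*c + 6) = (c - 5)*(c - 2)*(c + 1)*(c + 2)*(c + 3)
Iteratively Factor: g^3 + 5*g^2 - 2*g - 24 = (g + 4)*(g^2 + g - 6) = (g + 3)*(g + 4)*(g - 2)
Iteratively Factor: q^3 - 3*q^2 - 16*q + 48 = (q + 4)*(q^2 - 7*q + 12) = (q - 3)*(q + 4)*(q - 4)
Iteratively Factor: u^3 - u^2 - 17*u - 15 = (u - 5)*(u^2 + 4*u + 3) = (u - 5)*(u + 3)*(u + 1)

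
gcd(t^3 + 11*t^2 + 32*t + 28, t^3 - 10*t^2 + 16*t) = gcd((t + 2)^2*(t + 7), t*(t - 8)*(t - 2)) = 1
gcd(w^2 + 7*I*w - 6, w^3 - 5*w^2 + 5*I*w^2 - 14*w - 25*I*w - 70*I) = 1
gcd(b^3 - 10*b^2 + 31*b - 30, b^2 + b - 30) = b - 5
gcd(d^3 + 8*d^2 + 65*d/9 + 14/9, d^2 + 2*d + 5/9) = d + 1/3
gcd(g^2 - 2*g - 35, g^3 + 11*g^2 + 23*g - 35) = g + 5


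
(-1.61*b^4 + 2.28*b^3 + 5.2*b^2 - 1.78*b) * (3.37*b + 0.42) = -5.4257*b^5 + 7.0074*b^4 + 18.4816*b^3 - 3.8146*b^2 - 0.7476*b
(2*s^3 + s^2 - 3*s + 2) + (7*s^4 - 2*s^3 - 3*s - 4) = 7*s^4 + s^2 - 6*s - 2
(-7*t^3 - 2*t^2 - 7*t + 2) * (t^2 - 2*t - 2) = -7*t^5 + 12*t^4 + 11*t^3 + 20*t^2 + 10*t - 4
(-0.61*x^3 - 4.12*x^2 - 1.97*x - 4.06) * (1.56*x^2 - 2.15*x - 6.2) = -0.9516*x^5 - 5.1157*x^4 + 9.5668*x^3 + 23.4459*x^2 + 20.943*x + 25.172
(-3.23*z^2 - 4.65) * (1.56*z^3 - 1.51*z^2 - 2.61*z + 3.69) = -5.0388*z^5 + 4.8773*z^4 + 1.1763*z^3 - 4.8972*z^2 + 12.1365*z - 17.1585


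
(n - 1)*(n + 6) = n^2 + 5*n - 6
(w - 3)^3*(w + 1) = w^4 - 8*w^3 + 18*w^2 - 27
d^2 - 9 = (d - 3)*(d + 3)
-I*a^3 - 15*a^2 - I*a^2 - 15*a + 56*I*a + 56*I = (a - 8*I)*(a - 7*I)*(-I*a - I)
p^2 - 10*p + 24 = (p - 6)*(p - 4)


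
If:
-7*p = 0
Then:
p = 0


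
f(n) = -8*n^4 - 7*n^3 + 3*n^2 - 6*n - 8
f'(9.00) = -24981.00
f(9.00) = -57410.00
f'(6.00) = -7638.00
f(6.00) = -11816.00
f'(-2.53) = 362.62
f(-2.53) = -188.03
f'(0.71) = -23.78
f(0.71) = -15.29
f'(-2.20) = 219.90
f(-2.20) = -93.15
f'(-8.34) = 17046.29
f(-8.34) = -34392.49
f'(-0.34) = -9.21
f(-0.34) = -5.44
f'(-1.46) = 40.06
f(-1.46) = -7.41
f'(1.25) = -93.81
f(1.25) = -44.02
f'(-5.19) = 3870.75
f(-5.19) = -4721.89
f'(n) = -32*n^3 - 21*n^2 + 6*n - 6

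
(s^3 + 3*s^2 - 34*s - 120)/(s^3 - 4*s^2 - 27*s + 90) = (s + 4)/(s - 3)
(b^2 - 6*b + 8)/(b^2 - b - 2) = (b - 4)/(b + 1)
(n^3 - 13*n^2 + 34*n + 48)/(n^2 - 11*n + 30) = (n^2 - 7*n - 8)/(n - 5)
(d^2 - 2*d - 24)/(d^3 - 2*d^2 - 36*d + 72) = (d + 4)/(d^2 + 4*d - 12)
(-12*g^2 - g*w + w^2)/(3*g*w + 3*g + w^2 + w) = (-4*g + w)/(w + 1)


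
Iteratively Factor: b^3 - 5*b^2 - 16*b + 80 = (b - 5)*(b^2 - 16) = (b - 5)*(b - 4)*(b + 4)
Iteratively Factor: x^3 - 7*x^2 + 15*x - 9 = (x - 3)*(x^2 - 4*x + 3) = (x - 3)*(x - 1)*(x - 3)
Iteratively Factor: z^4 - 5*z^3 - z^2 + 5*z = (z - 1)*(z^3 - 4*z^2 - 5*z) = z*(z - 1)*(z^2 - 4*z - 5) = z*(z - 5)*(z - 1)*(z + 1)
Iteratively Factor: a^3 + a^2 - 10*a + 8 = (a - 1)*(a^2 + 2*a - 8) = (a - 1)*(a + 4)*(a - 2)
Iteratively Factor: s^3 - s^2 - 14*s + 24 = (s - 3)*(s^2 + 2*s - 8) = (s - 3)*(s - 2)*(s + 4)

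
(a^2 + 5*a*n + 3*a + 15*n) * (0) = 0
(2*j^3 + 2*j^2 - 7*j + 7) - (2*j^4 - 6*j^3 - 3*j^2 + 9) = -2*j^4 + 8*j^3 + 5*j^2 - 7*j - 2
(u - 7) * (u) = u^2 - 7*u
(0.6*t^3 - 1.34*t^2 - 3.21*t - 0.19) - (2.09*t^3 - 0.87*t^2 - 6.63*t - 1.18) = -1.49*t^3 - 0.47*t^2 + 3.42*t + 0.99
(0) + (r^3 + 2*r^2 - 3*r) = r^3 + 2*r^2 - 3*r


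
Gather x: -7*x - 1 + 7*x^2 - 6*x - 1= 7*x^2 - 13*x - 2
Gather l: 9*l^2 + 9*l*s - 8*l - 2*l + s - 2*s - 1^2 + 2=9*l^2 + l*(9*s - 10) - s + 1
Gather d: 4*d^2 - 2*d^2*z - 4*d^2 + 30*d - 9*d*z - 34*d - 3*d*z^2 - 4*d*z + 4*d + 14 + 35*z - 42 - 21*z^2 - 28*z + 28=-2*d^2*z + d*(-3*z^2 - 13*z) - 21*z^2 + 7*z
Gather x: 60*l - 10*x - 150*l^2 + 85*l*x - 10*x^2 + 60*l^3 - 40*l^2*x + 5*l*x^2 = 60*l^3 - 150*l^2 + 60*l + x^2*(5*l - 10) + x*(-40*l^2 + 85*l - 10)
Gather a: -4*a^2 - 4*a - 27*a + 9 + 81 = -4*a^2 - 31*a + 90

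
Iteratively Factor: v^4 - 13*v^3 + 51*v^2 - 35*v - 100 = (v - 5)*(v^3 - 8*v^2 + 11*v + 20) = (v - 5)*(v + 1)*(v^2 - 9*v + 20) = (v - 5)*(v - 4)*(v + 1)*(v - 5)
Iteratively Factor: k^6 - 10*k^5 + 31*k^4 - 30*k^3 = (k - 2)*(k^5 - 8*k^4 + 15*k^3) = (k - 3)*(k - 2)*(k^4 - 5*k^3) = k*(k - 3)*(k - 2)*(k^3 - 5*k^2) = k^2*(k - 3)*(k - 2)*(k^2 - 5*k) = k^3*(k - 3)*(k - 2)*(k - 5)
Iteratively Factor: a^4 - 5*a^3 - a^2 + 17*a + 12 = (a - 3)*(a^3 - 2*a^2 - 7*a - 4) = (a - 4)*(a - 3)*(a^2 + 2*a + 1) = (a - 4)*(a - 3)*(a + 1)*(a + 1)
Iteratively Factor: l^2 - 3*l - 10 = (l - 5)*(l + 2)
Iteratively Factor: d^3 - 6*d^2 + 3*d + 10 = (d - 5)*(d^2 - d - 2) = (d - 5)*(d + 1)*(d - 2)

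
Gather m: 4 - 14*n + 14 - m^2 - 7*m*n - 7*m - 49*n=-m^2 + m*(-7*n - 7) - 63*n + 18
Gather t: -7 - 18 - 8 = -33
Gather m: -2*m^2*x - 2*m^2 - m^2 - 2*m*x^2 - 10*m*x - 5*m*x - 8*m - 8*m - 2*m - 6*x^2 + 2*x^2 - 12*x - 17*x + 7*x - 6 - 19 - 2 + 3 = m^2*(-2*x - 3) + m*(-2*x^2 - 15*x - 18) - 4*x^2 - 22*x - 24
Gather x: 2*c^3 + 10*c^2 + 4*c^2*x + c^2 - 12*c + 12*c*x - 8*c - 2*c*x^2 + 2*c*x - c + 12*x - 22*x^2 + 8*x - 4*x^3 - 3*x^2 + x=2*c^3 + 11*c^2 - 21*c - 4*x^3 + x^2*(-2*c - 25) + x*(4*c^2 + 14*c + 21)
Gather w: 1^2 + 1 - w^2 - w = -w^2 - w + 2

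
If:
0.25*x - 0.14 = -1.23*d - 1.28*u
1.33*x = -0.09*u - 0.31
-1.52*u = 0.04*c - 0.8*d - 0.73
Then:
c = 865.060523938573*x + 223.104561878952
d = 15.1752484191509*x + 3.69828364950316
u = -14.7777777777778*x - 3.44444444444444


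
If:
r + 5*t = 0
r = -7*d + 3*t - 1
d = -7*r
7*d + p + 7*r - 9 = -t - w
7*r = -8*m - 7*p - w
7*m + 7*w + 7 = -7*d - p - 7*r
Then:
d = -35/237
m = -20236/3555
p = 126203/21330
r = 5/237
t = -1/237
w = 84757/21330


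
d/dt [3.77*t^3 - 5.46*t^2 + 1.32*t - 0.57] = 11.31*t^2 - 10.92*t + 1.32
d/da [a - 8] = 1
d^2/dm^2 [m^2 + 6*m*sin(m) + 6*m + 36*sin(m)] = -6*m*sin(m) - 36*sin(m) + 12*cos(m) + 2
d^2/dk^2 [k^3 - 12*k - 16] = 6*k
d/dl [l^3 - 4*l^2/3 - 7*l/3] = 3*l^2 - 8*l/3 - 7/3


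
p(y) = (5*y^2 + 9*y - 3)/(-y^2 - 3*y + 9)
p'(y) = (2*y + 3)*(5*y^2 + 9*y - 3)/(-y^2 - 3*y + 9)^2 + (10*y + 9)/(-y^2 - 3*y + 9) = 6*(-y^2 + 14*y + 12)/(y^4 + 6*y^3 - 9*y^2 - 54*y + 81)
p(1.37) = 6.21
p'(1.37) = 19.37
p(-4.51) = 26.54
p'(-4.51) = -89.43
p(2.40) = -11.97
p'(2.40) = 15.24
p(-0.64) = -0.64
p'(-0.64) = 0.14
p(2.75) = -8.74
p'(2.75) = 5.55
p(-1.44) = -0.50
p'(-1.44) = -0.49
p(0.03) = -0.31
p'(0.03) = 0.94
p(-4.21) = 12.22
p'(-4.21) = -25.43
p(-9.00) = -7.13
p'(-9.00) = -0.58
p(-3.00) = 1.67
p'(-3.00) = -2.89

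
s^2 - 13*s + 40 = (s - 8)*(s - 5)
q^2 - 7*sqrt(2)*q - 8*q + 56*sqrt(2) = (q - 8)*(q - 7*sqrt(2))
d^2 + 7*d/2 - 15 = (d - 5/2)*(d + 6)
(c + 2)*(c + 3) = c^2 + 5*c + 6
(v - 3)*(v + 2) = v^2 - v - 6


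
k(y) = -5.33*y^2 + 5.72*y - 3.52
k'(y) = 5.72 - 10.66*y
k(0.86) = -2.54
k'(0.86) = -3.45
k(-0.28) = -5.54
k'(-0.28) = 8.70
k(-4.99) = -164.78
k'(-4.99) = 58.91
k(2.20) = -16.73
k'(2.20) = -17.73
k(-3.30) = -80.44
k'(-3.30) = 40.90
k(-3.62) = -94.07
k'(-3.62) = 44.31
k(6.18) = -171.74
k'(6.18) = -60.16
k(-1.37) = -21.36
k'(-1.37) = 20.32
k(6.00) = -161.08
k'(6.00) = -58.24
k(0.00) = -3.52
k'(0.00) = 5.72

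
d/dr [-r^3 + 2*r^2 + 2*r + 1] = -3*r^2 + 4*r + 2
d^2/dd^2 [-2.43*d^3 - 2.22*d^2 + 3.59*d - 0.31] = -14.58*d - 4.44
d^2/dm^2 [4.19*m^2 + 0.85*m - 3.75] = 8.38000000000000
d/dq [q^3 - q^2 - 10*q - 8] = 3*q^2 - 2*q - 10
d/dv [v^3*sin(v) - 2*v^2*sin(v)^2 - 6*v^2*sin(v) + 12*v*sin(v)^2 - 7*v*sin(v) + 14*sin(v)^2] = v^3*cos(v) + 3*v^2*sin(v) - 2*v^2*sin(2*v) - 6*v^2*cos(v) - 4*v*sin(v)^2 - 12*v*sin(v) + 12*v*sin(2*v) - 7*v*cos(v) + 12*sin(v)^2 - 7*sin(v) + 14*sin(2*v)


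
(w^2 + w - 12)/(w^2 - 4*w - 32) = (w - 3)/(w - 8)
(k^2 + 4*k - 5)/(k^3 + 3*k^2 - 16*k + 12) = (k + 5)/(k^2 + 4*k - 12)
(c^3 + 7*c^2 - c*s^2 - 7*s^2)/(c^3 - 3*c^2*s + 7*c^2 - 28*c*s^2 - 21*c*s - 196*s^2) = (-c^2 + s^2)/(-c^2 + 3*c*s + 28*s^2)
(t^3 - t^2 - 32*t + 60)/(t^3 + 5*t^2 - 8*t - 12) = (t - 5)/(t + 1)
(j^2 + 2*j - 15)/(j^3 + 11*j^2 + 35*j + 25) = (j - 3)/(j^2 + 6*j + 5)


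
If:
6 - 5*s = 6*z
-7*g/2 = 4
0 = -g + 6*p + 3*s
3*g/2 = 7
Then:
No Solution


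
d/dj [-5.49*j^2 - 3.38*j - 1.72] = -10.98*j - 3.38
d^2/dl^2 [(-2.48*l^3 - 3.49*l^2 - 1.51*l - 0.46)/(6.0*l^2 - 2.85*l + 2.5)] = (1.13686837721616e-13*l^5 + 1.13686837721616e-13*l^4 - 193.9656*l^3 + 320.76*l^2 + 90.096*l - 58.8152)/(216.0*l^6 - 307.8*l^5 + 416.205*l^4 - 279.649125*l^3 + 173.41875*l^2 - 53.4375*l + 15.625)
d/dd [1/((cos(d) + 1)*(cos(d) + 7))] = 2*(cos(d) + 4)*sin(d)/((cos(d) + 1)^2*(cos(d) + 7)^2)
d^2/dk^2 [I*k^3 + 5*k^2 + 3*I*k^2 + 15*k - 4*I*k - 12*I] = 6*I*k + 10 + 6*I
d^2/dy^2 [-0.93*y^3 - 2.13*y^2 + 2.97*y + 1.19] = -5.58*y - 4.26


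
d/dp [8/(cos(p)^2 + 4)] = 32*sin(2*p)/(cos(2*p) + 9)^2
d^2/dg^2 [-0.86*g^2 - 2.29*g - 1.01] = -1.72000000000000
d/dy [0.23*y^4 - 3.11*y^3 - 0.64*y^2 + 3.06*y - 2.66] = 0.92*y^3 - 9.33*y^2 - 1.28*y + 3.06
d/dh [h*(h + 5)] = 2*h + 5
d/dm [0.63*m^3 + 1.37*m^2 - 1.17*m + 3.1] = 1.89*m^2 + 2.74*m - 1.17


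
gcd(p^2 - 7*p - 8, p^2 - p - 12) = 1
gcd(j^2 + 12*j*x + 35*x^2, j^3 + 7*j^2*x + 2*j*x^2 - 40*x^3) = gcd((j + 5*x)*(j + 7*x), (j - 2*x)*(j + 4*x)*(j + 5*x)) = j + 5*x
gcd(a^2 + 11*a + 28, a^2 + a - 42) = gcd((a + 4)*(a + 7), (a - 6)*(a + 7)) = a + 7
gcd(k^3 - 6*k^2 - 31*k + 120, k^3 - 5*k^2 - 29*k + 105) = k^2 + 2*k - 15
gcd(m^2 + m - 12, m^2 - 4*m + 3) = m - 3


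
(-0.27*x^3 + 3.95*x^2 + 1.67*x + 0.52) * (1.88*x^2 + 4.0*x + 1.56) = -0.5076*x^5 + 6.346*x^4 + 18.5184*x^3 + 13.8196*x^2 + 4.6852*x + 0.8112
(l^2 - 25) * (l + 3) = l^3 + 3*l^2 - 25*l - 75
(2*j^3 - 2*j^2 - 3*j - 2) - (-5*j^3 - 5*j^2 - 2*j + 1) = 7*j^3 + 3*j^2 - j - 3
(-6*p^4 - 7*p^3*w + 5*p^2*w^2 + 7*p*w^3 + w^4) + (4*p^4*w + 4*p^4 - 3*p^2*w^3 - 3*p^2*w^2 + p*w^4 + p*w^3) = 4*p^4*w - 2*p^4 - 7*p^3*w - 3*p^2*w^3 + 2*p^2*w^2 + p*w^4 + 8*p*w^3 + w^4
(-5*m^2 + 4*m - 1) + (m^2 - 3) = -4*m^2 + 4*m - 4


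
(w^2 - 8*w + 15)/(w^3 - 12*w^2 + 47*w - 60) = 1/(w - 4)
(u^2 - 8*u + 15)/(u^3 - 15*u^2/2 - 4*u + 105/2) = 2*(u - 5)/(2*u^2 - 9*u - 35)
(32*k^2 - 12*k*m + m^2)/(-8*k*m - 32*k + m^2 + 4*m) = (-4*k + m)/(m + 4)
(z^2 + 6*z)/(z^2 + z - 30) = z/(z - 5)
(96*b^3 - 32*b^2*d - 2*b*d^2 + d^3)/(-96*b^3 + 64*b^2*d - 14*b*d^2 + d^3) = (-6*b - d)/(6*b - d)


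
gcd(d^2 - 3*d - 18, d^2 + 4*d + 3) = d + 3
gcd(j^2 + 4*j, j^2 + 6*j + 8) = j + 4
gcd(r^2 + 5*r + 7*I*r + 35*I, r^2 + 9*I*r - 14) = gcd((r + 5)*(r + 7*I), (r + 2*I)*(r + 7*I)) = r + 7*I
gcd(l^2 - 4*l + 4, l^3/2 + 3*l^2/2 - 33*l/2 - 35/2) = 1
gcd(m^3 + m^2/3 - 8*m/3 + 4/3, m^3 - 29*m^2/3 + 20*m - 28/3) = m - 2/3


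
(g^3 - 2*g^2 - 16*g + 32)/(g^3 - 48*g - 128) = (g^2 - 6*g + 8)/(g^2 - 4*g - 32)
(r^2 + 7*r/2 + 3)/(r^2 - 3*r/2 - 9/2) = (r + 2)/(r - 3)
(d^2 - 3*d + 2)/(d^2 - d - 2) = (d - 1)/(d + 1)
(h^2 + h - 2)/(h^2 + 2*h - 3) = (h + 2)/(h + 3)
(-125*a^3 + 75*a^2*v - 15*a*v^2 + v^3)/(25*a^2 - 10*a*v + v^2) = -5*a + v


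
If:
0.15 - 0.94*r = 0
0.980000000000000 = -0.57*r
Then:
No Solution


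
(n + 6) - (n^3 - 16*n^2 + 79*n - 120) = -n^3 + 16*n^2 - 78*n + 126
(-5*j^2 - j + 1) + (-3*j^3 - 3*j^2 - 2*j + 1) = -3*j^3 - 8*j^2 - 3*j + 2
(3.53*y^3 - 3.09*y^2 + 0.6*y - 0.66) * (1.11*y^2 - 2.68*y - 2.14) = 3.9183*y^5 - 12.8903*y^4 + 1.393*y^3 + 4.272*y^2 + 0.4848*y + 1.4124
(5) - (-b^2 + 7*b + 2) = b^2 - 7*b + 3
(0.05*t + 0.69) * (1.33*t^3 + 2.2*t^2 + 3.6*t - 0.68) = 0.0665*t^4 + 1.0277*t^3 + 1.698*t^2 + 2.45*t - 0.4692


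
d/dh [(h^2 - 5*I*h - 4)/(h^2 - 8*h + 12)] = (h^2*(-8 + 5*I) + 32*h - 32 - 60*I)/(h^4 - 16*h^3 + 88*h^2 - 192*h + 144)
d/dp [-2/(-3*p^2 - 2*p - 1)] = 4*(-3*p - 1)/(3*p^2 + 2*p + 1)^2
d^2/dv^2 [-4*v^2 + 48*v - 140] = -8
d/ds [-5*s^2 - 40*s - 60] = -10*s - 40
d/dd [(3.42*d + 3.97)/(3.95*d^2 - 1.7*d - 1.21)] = (-13.509*d^2 - 31.363*d + 2.6108)/(15.6025*d^4 - 13.43*d^3 - 6.669*d^2 + 4.114*d + 1.4641)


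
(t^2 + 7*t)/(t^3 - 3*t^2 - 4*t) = (t + 7)/(t^2 - 3*t - 4)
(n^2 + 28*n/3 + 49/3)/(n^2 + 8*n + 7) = (n + 7/3)/(n + 1)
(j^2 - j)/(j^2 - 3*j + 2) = j/(j - 2)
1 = 1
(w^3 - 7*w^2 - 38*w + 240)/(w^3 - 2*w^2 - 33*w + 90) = (w - 8)/(w - 3)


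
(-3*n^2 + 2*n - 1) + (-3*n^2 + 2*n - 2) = -6*n^2 + 4*n - 3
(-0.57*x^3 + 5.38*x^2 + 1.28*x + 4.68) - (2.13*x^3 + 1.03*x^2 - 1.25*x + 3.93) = -2.7*x^3 + 4.35*x^2 + 2.53*x + 0.75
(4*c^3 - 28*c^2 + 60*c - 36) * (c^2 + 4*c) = 4*c^5 - 12*c^4 - 52*c^3 + 204*c^2 - 144*c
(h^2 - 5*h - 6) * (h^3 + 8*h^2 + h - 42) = h^5 + 3*h^4 - 45*h^3 - 95*h^2 + 204*h + 252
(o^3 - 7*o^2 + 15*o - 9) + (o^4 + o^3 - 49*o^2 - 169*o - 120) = o^4 + 2*o^3 - 56*o^2 - 154*o - 129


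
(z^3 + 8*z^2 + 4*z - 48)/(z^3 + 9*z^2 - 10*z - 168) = (z^2 + 2*z - 8)/(z^2 + 3*z - 28)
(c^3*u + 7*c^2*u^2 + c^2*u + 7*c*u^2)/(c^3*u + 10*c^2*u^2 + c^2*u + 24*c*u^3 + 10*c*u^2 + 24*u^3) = c*(c + 7*u)/(c^2 + 10*c*u + 24*u^2)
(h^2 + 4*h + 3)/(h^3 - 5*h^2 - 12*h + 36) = (h + 1)/(h^2 - 8*h + 12)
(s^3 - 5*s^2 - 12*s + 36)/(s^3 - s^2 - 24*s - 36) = (s - 2)/(s + 2)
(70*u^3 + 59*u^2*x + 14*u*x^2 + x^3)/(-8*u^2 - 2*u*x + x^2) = (35*u^2 + 12*u*x + x^2)/(-4*u + x)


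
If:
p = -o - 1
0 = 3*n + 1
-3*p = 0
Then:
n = -1/3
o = -1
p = 0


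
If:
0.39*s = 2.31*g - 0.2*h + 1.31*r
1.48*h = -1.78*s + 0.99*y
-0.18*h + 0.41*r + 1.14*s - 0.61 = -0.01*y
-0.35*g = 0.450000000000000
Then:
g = -1.29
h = 0.610180001235*y + 0.27387151884404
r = 0.107697136858572*y + 2.24119547990038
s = 0.0488391000967417*y - 0.22771339769055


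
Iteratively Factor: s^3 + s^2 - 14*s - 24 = (s - 4)*(s^2 + 5*s + 6) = (s - 4)*(s + 3)*(s + 2)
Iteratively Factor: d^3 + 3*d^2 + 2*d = (d + 2)*(d^2 + d) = (d + 1)*(d + 2)*(d)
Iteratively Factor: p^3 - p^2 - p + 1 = (p + 1)*(p^2 - 2*p + 1) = (p - 1)*(p + 1)*(p - 1)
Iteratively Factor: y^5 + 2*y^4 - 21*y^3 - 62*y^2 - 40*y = (y + 1)*(y^4 + y^3 - 22*y^2 - 40*y) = (y + 1)*(y + 4)*(y^3 - 3*y^2 - 10*y) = (y - 5)*(y + 1)*(y + 4)*(y^2 + 2*y) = (y - 5)*(y + 1)*(y + 2)*(y + 4)*(y)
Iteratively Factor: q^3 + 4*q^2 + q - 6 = (q + 2)*(q^2 + 2*q - 3) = (q + 2)*(q + 3)*(q - 1)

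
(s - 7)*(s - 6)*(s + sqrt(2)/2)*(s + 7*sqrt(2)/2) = s^4 - 13*s^3 + 4*sqrt(2)*s^3 - 52*sqrt(2)*s^2 + 91*s^2/2 - 91*s/2 + 168*sqrt(2)*s + 147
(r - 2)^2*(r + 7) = r^3 + 3*r^2 - 24*r + 28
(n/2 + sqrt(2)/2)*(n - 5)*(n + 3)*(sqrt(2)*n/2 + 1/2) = sqrt(2)*n^4/4 - sqrt(2)*n^3/2 + 3*n^3/4 - 7*sqrt(2)*n^2/2 - 3*n^2/2 - 45*n/4 - sqrt(2)*n/2 - 15*sqrt(2)/4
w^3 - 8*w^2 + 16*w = w*(w - 4)^2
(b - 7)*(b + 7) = b^2 - 49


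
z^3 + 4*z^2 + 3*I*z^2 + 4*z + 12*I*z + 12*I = (z + 2)^2*(z + 3*I)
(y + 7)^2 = y^2 + 14*y + 49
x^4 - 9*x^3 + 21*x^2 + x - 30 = (x - 5)*(x - 3)*(x - 2)*(x + 1)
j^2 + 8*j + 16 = (j + 4)^2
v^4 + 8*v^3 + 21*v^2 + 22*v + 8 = (v + 1)^2*(v + 2)*(v + 4)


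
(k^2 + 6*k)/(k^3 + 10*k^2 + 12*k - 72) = k/(k^2 + 4*k - 12)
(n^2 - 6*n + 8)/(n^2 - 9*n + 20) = (n - 2)/(n - 5)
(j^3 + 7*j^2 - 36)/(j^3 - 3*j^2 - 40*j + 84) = (j + 3)/(j - 7)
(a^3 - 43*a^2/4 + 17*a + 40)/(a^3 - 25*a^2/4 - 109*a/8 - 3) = 2*(4*a^2 - 11*a - 20)/(8*a^2 + 14*a + 3)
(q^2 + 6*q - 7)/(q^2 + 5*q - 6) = (q + 7)/(q + 6)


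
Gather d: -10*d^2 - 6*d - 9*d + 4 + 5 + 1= -10*d^2 - 15*d + 10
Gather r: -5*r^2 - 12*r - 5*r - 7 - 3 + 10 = -5*r^2 - 17*r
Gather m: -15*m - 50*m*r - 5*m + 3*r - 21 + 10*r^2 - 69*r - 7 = m*(-50*r - 20) + 10*r^2 - 66*r - 28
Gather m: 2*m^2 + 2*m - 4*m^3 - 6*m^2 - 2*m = -4*m^3 - 4*m^2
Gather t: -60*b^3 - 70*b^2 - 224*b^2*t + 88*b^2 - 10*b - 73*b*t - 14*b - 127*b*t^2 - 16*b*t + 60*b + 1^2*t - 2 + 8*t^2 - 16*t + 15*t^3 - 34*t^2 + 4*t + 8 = -60*b^3 + 18*b^2 + 36*b + 15*t^3 + t^2*(-127*b - 26) + t*(-224*b^2 - 89*b - 11) + 6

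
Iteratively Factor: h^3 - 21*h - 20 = (h - 5)*(h^2 + 5*h + 4) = (h - 5)*(h + 1)*(h + 4)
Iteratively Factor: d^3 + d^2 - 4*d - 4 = (d + 2)*(d^2 - d - 2) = (d + 1)*(d + 2)*(d - 2)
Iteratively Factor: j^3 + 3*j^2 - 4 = (j - 1)*(j^2 + 4*j + 4) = (j - 1)*(j + 2)*(j + 2)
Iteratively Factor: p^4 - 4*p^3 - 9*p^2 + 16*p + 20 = (p + 2)*(p^3 - 6*p^2 + 3*p + 10) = (p - 2)*(p + 2)*(p^2 - 4*p - 5) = (p - 5)*(p - 2)*(p + 2)*(p + 1)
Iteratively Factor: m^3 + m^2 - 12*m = (m - 3)*(m^2 + 4*m) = m*(m - 3)*(m + 4)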